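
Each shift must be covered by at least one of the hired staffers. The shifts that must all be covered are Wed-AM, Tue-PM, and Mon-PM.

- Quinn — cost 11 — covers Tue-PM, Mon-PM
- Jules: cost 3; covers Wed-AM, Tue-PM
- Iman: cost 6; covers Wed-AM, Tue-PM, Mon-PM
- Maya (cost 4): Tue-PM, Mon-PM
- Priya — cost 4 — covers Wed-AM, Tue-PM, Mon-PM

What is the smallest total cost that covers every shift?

4

This is a weighted set-cover instance.
Priya alone covers Wed-AM, Tue-PM, Mon-PM — every shift.
Total cost: 4.
No cover costs less than 4.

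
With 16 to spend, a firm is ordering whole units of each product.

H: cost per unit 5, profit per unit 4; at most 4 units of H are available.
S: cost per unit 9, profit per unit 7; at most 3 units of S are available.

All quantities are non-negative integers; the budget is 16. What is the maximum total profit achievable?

H has the best ratio (4/5); taking only H gives at most 3×4 = 12 (stopped by the cost limit).
Optimal: 3×H: cost 15 ≤ 16, profit 3·4 = 12.

12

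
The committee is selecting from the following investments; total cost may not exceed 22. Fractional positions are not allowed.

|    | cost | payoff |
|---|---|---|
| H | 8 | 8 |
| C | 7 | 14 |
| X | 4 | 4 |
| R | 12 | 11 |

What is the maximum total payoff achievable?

26

Take H, C, and X: cost 8 + 7 + 4 = 19 ≤ 22, payoff 8 + 14 + 4 = 26.
No other feasible combination does better.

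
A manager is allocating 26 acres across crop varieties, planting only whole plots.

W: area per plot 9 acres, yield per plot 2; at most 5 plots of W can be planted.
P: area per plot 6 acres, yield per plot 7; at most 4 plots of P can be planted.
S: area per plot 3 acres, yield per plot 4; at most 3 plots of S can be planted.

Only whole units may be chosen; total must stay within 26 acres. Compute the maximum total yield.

3×P and 2×S: area 24 ≤ 26, yield 3·7 + 2·4 = 29.
4×P: area 24 ≤ 26, yield 4·7 = 28.
Best is 29.

29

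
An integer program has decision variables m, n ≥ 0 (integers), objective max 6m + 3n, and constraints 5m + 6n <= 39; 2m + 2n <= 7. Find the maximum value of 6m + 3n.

(m,n)=(3,0) is feasible, giving 18.
(m,n)=(2,1) is feasible, giving 15.
(m,n)=(2,0) is feasible, giving 12.
No feasible integer point exceeds 18.

18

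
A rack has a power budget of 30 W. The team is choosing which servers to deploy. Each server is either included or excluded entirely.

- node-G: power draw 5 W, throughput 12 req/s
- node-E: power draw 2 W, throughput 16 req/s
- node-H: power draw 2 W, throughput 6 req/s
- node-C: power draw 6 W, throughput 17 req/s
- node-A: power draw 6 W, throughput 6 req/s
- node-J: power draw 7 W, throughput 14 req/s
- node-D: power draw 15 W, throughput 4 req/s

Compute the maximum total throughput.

71

This is a 0-1 knapsack instance.
Allowing fractional choices, the relaxed optimum would be about 71.5, but servers are indivisible.
node-G + node-E + node-C + node-A + node-J: power draw 5 + 2 + 6 + 6 + 7 = 26 ≤ 30, throughput 12 + 16 + 17 + 6 + 14 = 65.
node-G + node-E + node-H + node-C + node-A + node-J: power draw 5 + 2 + 2 + 6 + 6 + 7 = 28 ≤ 30, throughput 12 + 16 + 6 + 17 + 6 + 14 = 71.
node-G + node-E + node-H + node-C + node-J: power draw 5 + 2 + 2 + 6 + 7 = 22 ≤ 30, throughput 12 + 16 + 6 + 17 + 14 = 65.
Best is node-G, node-E, node-H, node-C, node-A, and node-J with total throughput 71.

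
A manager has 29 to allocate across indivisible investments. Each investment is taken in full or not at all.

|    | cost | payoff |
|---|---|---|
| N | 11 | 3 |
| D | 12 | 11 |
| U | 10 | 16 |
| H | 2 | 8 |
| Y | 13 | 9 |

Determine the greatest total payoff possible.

Treat it as a binary knapsack problem.
Take D, U, and H: cost 12 + 10 + 2 = 24 ≤ 29, payoff 11 + 16 + 8 = 35.
No other feasible combination does better.

35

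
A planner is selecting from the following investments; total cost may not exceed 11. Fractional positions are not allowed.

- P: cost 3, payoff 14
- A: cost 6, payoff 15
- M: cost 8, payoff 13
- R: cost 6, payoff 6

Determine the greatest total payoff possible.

This is an integer program with binary decision variables.
Take P and A: cost 3 + 6 = 9 ≤ 11, payoff 14 + 15 = 29.
No other feasible combination does better.

29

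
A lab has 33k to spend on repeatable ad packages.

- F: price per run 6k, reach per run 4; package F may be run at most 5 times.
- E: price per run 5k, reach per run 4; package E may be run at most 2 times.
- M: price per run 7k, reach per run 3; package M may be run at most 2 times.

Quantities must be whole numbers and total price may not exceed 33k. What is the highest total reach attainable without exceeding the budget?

E has the best ratio (4/5); taking only E gives at most 2×4 = 8 (stopped by the supply cap of 2).
Mixing does better — 3×F and 2×E: price 28 ≤ 33, reach 3·4 + 2·4 = 20.

20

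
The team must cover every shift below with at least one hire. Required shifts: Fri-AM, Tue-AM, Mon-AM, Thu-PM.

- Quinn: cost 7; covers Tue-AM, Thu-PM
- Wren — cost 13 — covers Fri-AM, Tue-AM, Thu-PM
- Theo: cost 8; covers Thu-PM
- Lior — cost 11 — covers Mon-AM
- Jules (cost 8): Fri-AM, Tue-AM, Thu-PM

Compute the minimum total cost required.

Choose Lior and Jules: together they cover Fri-AM, Tue-AM, Mon-AM, Thu-PM — every shift.
Total cost: 11 + 8 = 19.
No cover costs less than 19.

19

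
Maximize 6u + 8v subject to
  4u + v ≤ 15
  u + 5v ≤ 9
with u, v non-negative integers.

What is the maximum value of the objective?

Relaxing integrality, the LP optimum is 29.68 at (u,v) = (3.47, 1.11), which is not an integer point.
(u,v)=(3,1): 4·3+1·1=13≤15, 1·3+5·1=8≤9, objective 26.
(u,v)=(2,1): 4·2+1·1=9≤15, 1·2+5·1=7≤9, objective 20.
(u,v)=(3,0): 4·3+1·0=12≤15, 1·3+5·0=3≤9, objective 18.
(u,v)=(2,0): 4·2+1·0=8≤15, 1·2+5·0=2≤9, objective 12.
Maximum is 26 at (u,v)=(3,1).

26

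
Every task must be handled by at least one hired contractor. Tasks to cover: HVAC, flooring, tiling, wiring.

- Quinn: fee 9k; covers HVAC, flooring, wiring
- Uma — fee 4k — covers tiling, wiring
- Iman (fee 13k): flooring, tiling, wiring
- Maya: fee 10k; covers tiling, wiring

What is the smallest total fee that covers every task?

13

This is an integer covering problem.
Choose Quinn and Uma: together they cover HVAC, flooring, tiling, wiring — every task.
Total fee: 9 + 4 = 13.
No cover costs less than 13.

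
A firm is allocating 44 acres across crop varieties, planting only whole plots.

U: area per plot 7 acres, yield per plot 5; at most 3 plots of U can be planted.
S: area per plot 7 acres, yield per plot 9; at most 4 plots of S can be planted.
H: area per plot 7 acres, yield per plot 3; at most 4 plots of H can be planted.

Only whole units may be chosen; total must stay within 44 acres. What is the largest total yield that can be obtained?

Take 2×U and 4×S: area 42 ≤ 44, yield 2·5 + 4·9 = 46.
S has the best ratio (9/7) and is taken to its limit of 4; remaining capacity is filled optimally with the others.

46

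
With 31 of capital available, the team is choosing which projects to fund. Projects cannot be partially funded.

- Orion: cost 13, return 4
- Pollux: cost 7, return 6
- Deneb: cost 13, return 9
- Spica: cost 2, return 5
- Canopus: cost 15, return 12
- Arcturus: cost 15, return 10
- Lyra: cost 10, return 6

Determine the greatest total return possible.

Treat it as a binary knapsack problem.
Allowing fractional choices, the relaxed optimum would be about 27.8, but projects are indivisible.
Deneb + Spica + Canopus: cost 13 + 2 + 15 = 30 ≤ 31, return 9 + 5 + 12 = 26.
Deneb + Spica + Arcturus: cost 13 + 2 + 15 = 30 ≤ 31, return 9 + 5 + 10 = 24.
Pollux + Spica + Canopus: cost 7 + 2 + 15 = 24 ≤ 31, return 6 + 5 + 12 = 23.
Best is Deneb, Spica, and Canopus with total return 26.

26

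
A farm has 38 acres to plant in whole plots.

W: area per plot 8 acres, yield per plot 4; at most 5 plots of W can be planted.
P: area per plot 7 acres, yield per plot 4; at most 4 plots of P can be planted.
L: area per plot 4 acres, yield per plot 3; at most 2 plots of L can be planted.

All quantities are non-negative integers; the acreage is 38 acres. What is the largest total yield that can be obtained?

L has the best ratio (3/4); taking only L gives at most 2×3 = 6 (stopped by the supply cap of 2).
Mixing does better — 4×P and 2×L: area 36 ≤ 38, yield 4·4 + 2·3 = 22.

22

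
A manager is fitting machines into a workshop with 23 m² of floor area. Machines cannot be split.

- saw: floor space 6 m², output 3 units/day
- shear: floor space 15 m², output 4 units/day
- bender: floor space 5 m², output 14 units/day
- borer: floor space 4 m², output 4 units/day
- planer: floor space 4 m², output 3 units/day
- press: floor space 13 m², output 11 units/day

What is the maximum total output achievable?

Treat it as a binary knapsack problem.
Allowing fractional choices, the relaxed optimum would be about 29.8, but machines are indivisible.
bender + borer + press: floor space 5 + 4 + 13 = 22 ≤ 23, output 14 + 4 + 11 = 29.
bender + press: floor space 5 + 13 = 18 ≤ 23, output 14 + 11 = 25.
bender + planer + press: floor space 5 + 4 + 13 = 22 ≤ 23, output 14 + 3 + 11 = 28.
Best is bender, borer, and press with total output 29.

29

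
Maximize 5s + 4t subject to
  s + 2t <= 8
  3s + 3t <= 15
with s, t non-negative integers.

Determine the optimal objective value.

25

(s,t)=(5,0): 1·5+2·0=5≤8, 3·5+3·0=15≤15, objective 25.
(s,t)=(4,1): 1·4+2·1=6≤8, 3·4+3·1=15≤15, objective 24.
(s,t)=(4,0): 1·4+2·0=4≤8, 3·4+3·0=12≤15, objective 20.
The best lattice point is (5,0), giving 25.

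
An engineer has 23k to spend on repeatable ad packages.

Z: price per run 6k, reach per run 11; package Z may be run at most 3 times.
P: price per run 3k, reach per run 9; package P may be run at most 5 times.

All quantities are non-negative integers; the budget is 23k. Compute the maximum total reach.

56

1×Z and 5×P: price 21 ≤ 23, reach 1·11 + 5·9 = 56.
2×Z and 3×P: price 21 ≤ 23, reach 2·11 + 3·9 = 49.
Best is 56.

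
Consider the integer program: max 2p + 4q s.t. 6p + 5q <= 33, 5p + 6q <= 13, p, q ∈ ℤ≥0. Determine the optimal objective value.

8

The continuous relaxation peaks at (0, 2.17) with value 8.67; rounding to a feasible lattice point costs some objective.
(p,q)=(0,2): 6·0+5·2=10≤33, 5·0+6·2=12≤13, objective 8.
(p,q)=(1,1): 6·1+5·1=11≤33, 5·1+6·1=11≤13, objective 6.
(p,q)=(0,1): 6·0+5·1=5≤33, 5·0+6·1=6≤13, objective 4.
Maximum is 8 at (p,q)=(0,2).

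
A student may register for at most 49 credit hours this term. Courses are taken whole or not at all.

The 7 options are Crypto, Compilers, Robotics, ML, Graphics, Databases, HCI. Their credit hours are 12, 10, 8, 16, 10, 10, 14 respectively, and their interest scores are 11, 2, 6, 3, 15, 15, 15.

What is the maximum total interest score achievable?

56

Take Crypto, Graphics, Databases, and HCI: credit hours 12 + 10 + 10 + 14 = 46 ≤ 49, interest score 11 + 15 + 15 + 15 = 56.
No other feasible combination does better.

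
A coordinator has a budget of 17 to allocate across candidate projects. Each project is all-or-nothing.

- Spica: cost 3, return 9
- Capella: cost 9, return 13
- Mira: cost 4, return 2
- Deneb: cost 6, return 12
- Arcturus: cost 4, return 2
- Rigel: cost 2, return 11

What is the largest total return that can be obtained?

Allowing fractional choices, the relaxed optimum would be about 40.7, but projects are indivisible.
Spica + Mira + Deneb + Rigel: cost 3 + 4 + 6 + 2 = 15 ≤ 17, return 9 + 2 + 12 + 11 = 34.
Capella + Deneb + Rigel: cost 9 + 6 + 2 = 17 ≤ 17, return 13 + 12 + 11 = 36.
Best is Capella, Deneb, and Rigel with total return 36.

36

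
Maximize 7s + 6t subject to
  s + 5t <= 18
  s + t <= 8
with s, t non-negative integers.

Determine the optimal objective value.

(s,t)=(8,0) is feasible, giving 56.
(s,t)=(7,1) is feasible, giving 55.
(s,t)=(7,0) is feasible, giving 49.
Maximum is 56 at (s,t)=(8,0).

56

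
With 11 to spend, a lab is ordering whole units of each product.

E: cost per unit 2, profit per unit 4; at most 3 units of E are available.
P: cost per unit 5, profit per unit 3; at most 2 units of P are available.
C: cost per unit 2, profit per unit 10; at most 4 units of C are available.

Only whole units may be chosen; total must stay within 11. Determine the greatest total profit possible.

C has the best ratio (10/2); taking only C gives at most 4×10 = 40 (stopped by the supply cap of 4).
Mixing does better — 1×E and 4×C: cost 10 ≤ 11, profit 1·4 + 4·10 = 44.

44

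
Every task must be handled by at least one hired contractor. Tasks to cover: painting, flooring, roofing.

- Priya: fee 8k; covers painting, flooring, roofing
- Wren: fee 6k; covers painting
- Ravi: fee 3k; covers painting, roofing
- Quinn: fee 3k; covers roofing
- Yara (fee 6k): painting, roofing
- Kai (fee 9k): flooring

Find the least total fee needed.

8

The greedy cost-per-new-task heuristic would pick Ravi and Priya for 11, but a cheaper cover exists.
Priya alone covers painting, flooring, roofing — every task.
Total fee: 8.
No cover costs less than 8.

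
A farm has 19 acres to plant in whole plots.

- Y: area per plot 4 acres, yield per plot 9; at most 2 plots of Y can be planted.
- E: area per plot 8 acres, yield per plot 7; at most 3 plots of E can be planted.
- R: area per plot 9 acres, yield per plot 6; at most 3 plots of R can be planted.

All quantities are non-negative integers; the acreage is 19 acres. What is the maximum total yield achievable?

Y has the best ratio (9/4); taking only Y gives at most 2×9 = 18 (stopped by the supply cap of 2).
Mixing does better — 2×Y and 1×E: area 16 ≤ 19, yield 2·9 + 1·7 = 25.

25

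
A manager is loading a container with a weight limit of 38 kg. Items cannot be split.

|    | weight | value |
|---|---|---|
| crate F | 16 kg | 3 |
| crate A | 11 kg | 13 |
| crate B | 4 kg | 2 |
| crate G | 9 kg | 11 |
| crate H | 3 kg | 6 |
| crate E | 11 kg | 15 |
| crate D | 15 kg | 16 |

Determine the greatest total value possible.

crate A + crate B + crate G + crate H + crate E: weight 11 + 4 + 9 + 3 + 11 = 38 ≤ 38, value 13 + 2 + 11 + 6 + 15 = 47.
crate A + crate G + crate H + crate D: weight 11 + 9 + 3 + 15 = 38 ≤ 38, value 13 + 11 + 6 + 16 = 46.
crate G + crate H + crate E + crate D: weight 9 + 3 + 11 + 15 = 38 ≤ 38, value 11 + 6 + 15 + 16 = 48.
Best is crate G, crate H, crate E, and crate D with total value 48.

48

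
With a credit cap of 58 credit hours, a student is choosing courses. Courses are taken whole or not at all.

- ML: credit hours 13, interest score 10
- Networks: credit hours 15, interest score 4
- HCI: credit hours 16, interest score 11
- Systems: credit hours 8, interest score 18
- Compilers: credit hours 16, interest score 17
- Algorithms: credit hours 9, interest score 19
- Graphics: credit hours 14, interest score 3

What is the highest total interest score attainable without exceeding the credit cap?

65

Allowing fractional choices, the relaxed optimum would be about 72.2, but courses are indivisible.
HCI + Systems + Compilers + Algorithms: credit hours 16 + 8 + 16 + 9 = 49 ≤ 58, interest score 11 + 18 + 17 + 19 = 65.
ML + Systems + Compilers + Algorithms: credit hours 13 + 8 + 16 + 9 = 46 ≤ 58, interest score 10 + 18 + 17 + 19 = 64.
Best is HCI, Systems, Compilers, and Algorithms with total interest score 65.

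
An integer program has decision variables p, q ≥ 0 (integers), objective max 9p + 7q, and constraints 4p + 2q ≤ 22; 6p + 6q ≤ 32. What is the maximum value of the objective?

45

(p,q)=(5,0) is feasible, giving 45.
(p,q)=(4,1) is feasible, giving 43.
(p,q)=(4,0) is feasible, giving 36.
No feasible integer point exceeds 45.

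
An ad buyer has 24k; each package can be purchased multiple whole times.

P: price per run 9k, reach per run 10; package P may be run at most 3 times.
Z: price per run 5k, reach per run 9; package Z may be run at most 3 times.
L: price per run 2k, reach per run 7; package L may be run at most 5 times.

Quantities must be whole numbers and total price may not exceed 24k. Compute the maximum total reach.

55

This is a bounded integer knapsack.
L has the best ratio (7/2); taking only L gives at most 5×7 = 35 (stopped by the supply cap of 5).
Mixing does better — 3×Z and 4×L: price 23 ≤ 24, reach 3·9 + 4·7 = 55.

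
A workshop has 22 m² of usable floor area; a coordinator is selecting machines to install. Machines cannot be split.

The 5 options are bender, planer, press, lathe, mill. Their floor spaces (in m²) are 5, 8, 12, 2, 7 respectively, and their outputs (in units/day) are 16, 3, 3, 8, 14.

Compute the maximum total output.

Take bender, planer, lathe, and mill: floor space 5 + 8 + 2 + 7 = 22 ≤ 22, output 16 + 3 + 8 + 14 = 41.
No other feasible combination does better.

41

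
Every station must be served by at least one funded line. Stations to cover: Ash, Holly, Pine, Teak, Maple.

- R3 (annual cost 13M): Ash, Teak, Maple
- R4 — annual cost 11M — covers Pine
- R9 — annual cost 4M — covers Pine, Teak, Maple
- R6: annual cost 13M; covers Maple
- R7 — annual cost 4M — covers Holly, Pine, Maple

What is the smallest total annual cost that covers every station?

17

The greedy cost-per-new-station heuristic would pick R9, R7, and R3 for 21, but a cheaper cover exists.
Choose R3 and R7: together they cover Ash, Holly, Pine, Teak, Maple — every station.
Total annual cost: 13 + 4 = 17.
No cover costs less than 17.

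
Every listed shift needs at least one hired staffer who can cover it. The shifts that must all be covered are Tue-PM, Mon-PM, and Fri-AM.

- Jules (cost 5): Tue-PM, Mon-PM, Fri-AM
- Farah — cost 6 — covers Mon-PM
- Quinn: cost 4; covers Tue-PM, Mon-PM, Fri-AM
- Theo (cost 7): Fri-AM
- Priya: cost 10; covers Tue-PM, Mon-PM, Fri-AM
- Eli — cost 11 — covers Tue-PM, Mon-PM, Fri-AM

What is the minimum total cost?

4

Quinn alone covers Tue-PM, Mon-PM, Fri-AM — every shift.
Total cost: 4.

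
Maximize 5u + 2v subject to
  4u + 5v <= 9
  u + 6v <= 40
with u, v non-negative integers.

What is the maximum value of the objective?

10

(u,v)=(2,0) is feasible, giving 10.
(u,v)=(1,1) is feasible, giving 7.
No feasible integer point exceeds 10.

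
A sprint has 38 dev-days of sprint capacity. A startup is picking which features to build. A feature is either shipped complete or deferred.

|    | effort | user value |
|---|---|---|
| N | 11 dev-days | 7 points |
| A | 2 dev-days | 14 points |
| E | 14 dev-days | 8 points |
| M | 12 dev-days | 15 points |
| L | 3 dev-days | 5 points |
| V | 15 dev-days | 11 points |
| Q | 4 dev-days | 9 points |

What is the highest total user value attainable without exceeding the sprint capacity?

54

Allowing fractional choices, the relaxed optimum would be about 55.3, but features are indivisible.
A + E + M + L + Q: effort 2 + 14 + 12 + 3 + 4 = 35 ≤ 38, user value 14 + 8 + 15 + 5 + 9 = 51.
N + A + M + L + Q: effort 11 + 2 + 12 + 3 + 4 = 32 ≤ 38, user value 7 + 14 + 15 + 5 + 9 = 50.
A + M + L + V + Q: effort 2 + 12 + 3 + 15 + 4 = 36 ≤ 38, user value 14 + 15 + 5 + 11 + 9 = 54.
Best is A, M, L, V, and Q with total user value 54.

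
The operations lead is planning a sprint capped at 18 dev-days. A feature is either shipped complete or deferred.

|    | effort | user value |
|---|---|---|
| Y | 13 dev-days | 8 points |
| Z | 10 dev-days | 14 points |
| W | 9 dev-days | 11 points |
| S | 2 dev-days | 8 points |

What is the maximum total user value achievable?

Take Z and S: effort 10 + 2 = 12 ≤ 18, user value 14 + 8 = 22.
No other feasible combination does better.

22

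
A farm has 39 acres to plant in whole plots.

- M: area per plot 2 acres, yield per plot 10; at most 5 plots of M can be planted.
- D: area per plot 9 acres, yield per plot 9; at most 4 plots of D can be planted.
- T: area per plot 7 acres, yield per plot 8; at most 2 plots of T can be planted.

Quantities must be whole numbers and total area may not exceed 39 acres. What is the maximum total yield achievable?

This is a bounded integer knapsack.
5×M, 2×D, and 1×T: area 35 ≤ 39, yield 5·10 + 2·9 + 1·8 = 76.
5×M and 3×D: area 37 ≤ 39, yield 5·10 + 3·9 = 77.
Best is 77.

77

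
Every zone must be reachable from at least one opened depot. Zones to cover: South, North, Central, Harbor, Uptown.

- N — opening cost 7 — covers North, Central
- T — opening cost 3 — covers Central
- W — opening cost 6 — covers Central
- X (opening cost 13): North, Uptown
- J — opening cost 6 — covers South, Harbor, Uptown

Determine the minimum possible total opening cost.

This is a weighted set-cover instance.
Choose N and J: together they cover South, North, Central, Harbor, Uptown — every zone.
Total opening cost: 7 + 6 = 13.

13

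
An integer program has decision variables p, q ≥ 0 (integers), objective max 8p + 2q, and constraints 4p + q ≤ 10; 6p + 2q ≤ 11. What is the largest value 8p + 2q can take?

12

The continuous relaxation peaks at (1.83, 0) with value 14.67; rounding to a feasible lattice point costs some objective.
(p,q)=(1,2): 4·1+1·2=6≤10, 6·1+2·2=10≤11, objective 12.
(p,q)=(1,1): 4·1+1·1=5≤10, 6·1+2·1=8≤11, objective 10.
(p,q)=(1,0): 4·1+1·0=4≤10, 6·1+2·0=6≤11, objective 8.
Maximum is 12 at (p,q)=(1,2).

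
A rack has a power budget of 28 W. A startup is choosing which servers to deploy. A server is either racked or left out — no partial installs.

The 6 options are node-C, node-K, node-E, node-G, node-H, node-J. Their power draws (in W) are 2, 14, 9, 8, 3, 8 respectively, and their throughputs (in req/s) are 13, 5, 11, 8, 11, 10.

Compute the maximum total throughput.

Take node-C, node-E, node-H, and node-J: power draw 2 + 9 + 3 + 8 = 22 ≤ 28, throughput 13 + 11 + 11 + 10 = 45.
No other feasible combination does better.

45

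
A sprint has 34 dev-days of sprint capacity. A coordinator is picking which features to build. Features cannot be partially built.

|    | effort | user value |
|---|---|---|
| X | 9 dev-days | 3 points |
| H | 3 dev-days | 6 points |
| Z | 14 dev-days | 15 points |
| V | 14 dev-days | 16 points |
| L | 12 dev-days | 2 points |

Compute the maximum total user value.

37

Allowing fractional choices, the relaxed optimum would be about 38.0, but features are indivisible.
X + H + V: effort 9 + 3 + 14 = 26 ≤ 34, user value 3 + 6 + 16 = 25.
H + Z + V: effort 3 + 14 + 14 = 31 ≤ 34, user value 6 + 15 + 16 = 37.
Z + V: effort 14 + 14 = 28 ≤ 34, user value 15 + 16 = 31.
Best is H, Z, and V with total user value 37.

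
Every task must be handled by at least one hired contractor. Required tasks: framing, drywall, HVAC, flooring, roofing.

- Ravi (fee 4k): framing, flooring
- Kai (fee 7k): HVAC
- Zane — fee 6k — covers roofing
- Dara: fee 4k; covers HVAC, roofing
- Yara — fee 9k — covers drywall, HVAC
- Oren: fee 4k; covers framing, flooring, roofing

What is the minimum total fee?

This is an integer covering problem.
The greedy cost-per-new-task heuristic would pick Oren, Dara, and Yara for 17, but a cheaper cover exists.
Choose Yara and Oren: together they cover framing, drywall, HVAC, flooring, roofing — every task.
Total fee: 9 + 4 = 13.
No cover costs less than 13.

13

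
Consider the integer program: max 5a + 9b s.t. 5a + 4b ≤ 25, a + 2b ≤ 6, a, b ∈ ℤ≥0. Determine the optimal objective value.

Relaxing integrality, the LP optimum is 29.17 at (a,b) = (4.33, 0.833), which is not an integer point.
(a,b)=(4,1) is feasible, giving 29.
(a,b)=(5,0) is feasible, giving 25.
The best lattice point is (4,1), giving 29.

29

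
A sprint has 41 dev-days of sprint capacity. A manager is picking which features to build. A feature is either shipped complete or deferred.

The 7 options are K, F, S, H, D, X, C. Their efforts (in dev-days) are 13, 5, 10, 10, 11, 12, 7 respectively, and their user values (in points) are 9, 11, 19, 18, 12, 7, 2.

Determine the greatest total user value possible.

60

Take F, S, H, and D: effort 5 + 10 + 10 + 11 = 36 ≤ 41, user value 11 + 19 + 18 + 12 = 60.
No other feasible combination does better.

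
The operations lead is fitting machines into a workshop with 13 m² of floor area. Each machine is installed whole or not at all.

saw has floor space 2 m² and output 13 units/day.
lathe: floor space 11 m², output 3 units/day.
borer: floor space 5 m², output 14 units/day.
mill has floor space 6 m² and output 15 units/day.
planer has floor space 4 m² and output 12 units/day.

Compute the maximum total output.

This is an integer program with binary decision variables.
Allowing fractional choices, the relaxed optimum would be about 44.0, but machines are indivisible.
saw + mill + planer: floor space 2 + 6 + 4 = 12 ≤ 13, output 13 + 15 + 12 = 40.
saw + borer + planer: floor space 2 + 5 + 4 = 11 ≤ 13, output 13 + 14 + 12 = 39.
saw + borer + mill: floor space 2 + 5 + 6 = 13 ≤ 13, output 13 + 14 + 15 = 42.
Best is saw, borer, and mill with total output 42.

42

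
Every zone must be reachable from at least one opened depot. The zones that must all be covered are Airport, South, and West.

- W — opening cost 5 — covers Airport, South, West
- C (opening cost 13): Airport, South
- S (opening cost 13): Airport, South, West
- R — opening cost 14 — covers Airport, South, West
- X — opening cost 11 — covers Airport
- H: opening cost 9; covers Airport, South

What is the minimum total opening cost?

5

This is a weighted set-cover instance.
W alone covers Airport, South, West — every zone.
Total opening cost: 5.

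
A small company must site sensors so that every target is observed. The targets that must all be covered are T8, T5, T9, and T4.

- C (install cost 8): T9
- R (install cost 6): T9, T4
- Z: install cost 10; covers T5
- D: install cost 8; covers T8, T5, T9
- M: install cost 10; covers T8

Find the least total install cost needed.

14

This is an integer covering problem.
Choose R and D: together they cover T8, T5, T9, T4 — every target.
Total install cost: 6 + 8 = 14.
No cover costs less than 14.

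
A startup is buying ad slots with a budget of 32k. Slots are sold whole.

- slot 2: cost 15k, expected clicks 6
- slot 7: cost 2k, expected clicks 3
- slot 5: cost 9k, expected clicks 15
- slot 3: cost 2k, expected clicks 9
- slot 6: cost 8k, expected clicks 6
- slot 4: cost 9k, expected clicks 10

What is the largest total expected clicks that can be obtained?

slot 7 + slot 5 + slot 3 + slot 6 + slot 4: cost 2 + 9 + 2 + 8 + 9 = 30 ≤ 32, expected clicks 3 + 15 + 9 + 6 + 10 = 43.
slot 5 + slot 3 + slot 6 + slot 4: cost 9 + 2 + 8 + 9 = 28 ≤ 32, expected clicks 15 + 9 + 6 + 10 = 40.
Best is slot 7, slot 5, slot 3, slot 6, and slot 4 with total expected clicks 43.

43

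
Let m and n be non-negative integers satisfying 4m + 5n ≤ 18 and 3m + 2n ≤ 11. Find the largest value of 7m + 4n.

25

(m,n)=(3,1): 4·3+5·1=17≤18, 3·3+2·1=11≤11, objective 25.
(m,n)=(2,2): 4·2+5·2=18≤18, 3·2+2·2=10≤11, objective 22.
(m,n)=(3,0): 4·3+5·0=12≤18, 3·3+2·0=9≤11, objective 21.
No feasible integer point exceeds 25.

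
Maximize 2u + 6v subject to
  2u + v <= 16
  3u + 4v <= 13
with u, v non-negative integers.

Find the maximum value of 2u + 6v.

Relaxing integrality, the LP optimum is 19.50 at (u,v) = (0, 3.25), which is not an integer point.
(u,v)=(0,3): 2·0+1·3=3≤16, 3·0+4·3=12≤13, objective 18.
(u,v)=(1,2): 2·1+1·2=4≤16, 3·1+4·2=11≤13, objective 14.
(u,v)=(0,2): 2·0+1·2=2≤16, 3·0+4·2=8≤13, objective 12.
Maximum is 18 at (u,v)=(0,3).

18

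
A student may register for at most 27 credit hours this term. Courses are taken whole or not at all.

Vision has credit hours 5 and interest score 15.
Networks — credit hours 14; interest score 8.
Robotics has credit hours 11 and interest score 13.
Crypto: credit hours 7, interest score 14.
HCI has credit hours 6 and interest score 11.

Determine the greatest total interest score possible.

42

Allowing fractional choices, the relaxed optimum would be about 50.6, but courses are indivisible.
Vision + Crypto + HCI: credit hours 5 + 7 + 6 = 18 ≤ 27, interest score 15 + 14 + 11 = 40.
Vision + Robotics + HCI: credit hours 5 + 11 + 6 = 22 ≤ 27, interest score 15 + 13 + 11 = 39.
Vision + Robotics + Crypto: credit hours 5 + 11 + 7 = 23 ≤ 27, interest score 15 + 13 + 14 = 42.
Best is Vision, Robotics, and Crypto with total interest score 42.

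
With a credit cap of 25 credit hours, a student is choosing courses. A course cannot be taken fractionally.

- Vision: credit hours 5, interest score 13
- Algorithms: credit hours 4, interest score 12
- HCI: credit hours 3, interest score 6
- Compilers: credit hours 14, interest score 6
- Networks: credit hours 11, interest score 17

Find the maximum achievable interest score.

Treat it as a binary knapsack problem.
Vision + HCI + Networks: credit hours 5 + 3 + 11 = 19 ≤ 25, interest score 13 + 6 + 17 = 36.
Vision + Algorithms + HCI + Networks: credit hours 5 + 4 + 3 + 11 = 23 ≤ 25, interest score 13 + 12 + 6 + 17 = 48.
Vision + Algorithms + Networks: credit hours 5 + 4 + 11 = 20 ≤ 25, interest score 13 + 12 + 17 = 42.
Best is Vision, Algorithms, HCI, and Networks with total interest score 48.

48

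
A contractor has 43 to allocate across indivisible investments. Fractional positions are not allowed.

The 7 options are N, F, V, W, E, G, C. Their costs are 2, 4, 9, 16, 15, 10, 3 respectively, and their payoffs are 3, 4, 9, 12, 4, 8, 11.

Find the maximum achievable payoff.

Take F, V, W, G, and C: cost 4 + 9 + 16 + 10 + 3 = 42 ≤ 43, payoff 4 + 9 + 12 + 8 + 11 = 44.
No other feasible combination does better.

44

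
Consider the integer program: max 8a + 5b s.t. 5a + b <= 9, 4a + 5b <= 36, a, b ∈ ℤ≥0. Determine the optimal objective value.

(a,b)=(0,7): 5·0+1·7=7≤9, 4·0+5·7=35≤36, objective 35.
(a,b)=(0,6): 5·0+1·6=6≤9, 4·0+5·6=30≤36, objective 30.
No feasible integer point exceeds 35.

35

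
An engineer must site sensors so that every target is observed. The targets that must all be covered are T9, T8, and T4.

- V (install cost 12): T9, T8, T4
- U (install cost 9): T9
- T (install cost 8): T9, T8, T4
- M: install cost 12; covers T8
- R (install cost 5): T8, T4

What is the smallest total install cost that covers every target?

8

The greedy cost-per-new-target heuristic would pick R and T for 13, but a cheaper cover exists.
T alone covers T9, T8, T4 — every target.
Total install cost: 8.
No cover costs less than 8.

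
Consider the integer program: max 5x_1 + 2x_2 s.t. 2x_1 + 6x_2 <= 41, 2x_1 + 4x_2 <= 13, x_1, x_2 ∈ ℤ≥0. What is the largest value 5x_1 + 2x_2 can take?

(x_1,x_2)=(6,0) is feasible, giving 30.
(x_1,x_2)=(5,0) is feasible, giving 25.
No feasible integer point exceeds 30.

30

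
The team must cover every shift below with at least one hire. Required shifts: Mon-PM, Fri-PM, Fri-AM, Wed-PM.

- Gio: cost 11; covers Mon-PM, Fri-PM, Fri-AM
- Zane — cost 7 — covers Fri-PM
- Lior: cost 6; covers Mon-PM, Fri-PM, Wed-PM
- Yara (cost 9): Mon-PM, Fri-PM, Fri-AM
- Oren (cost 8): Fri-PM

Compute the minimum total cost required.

Choose Lior and Yara: together they cover Mon-PM, Fri-PM, Fri-AM, Wed-PM — every shift.
Total cost: 6 + 9 = 15.

15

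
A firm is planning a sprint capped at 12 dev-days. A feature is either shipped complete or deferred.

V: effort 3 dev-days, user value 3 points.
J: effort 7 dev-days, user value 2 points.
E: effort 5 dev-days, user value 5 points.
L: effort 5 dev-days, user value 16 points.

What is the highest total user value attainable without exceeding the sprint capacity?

21

Allowing fractional choices, the relaxed optimum would be about 23.0, but features are indivisible.
V + L: effort 3 + 5 = 8 ≤ 12, user value 3 + 16 = 19.
J + L: effort 7 + 5 = 12 ≤ 12, user value 2 + 16 = 18.
E + L: effort 5 + 5 = 10 ≤ 12, user value 5 + 16 = 21.
Best is E and L with total user value 21.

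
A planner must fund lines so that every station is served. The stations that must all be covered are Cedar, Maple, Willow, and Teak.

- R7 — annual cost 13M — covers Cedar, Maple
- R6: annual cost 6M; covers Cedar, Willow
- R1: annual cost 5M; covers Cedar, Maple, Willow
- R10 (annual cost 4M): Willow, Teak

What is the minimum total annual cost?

This is an integer covering problem.
Choose R1 and R10: together they cover Cedar, Maple, Willow, Teak — every station.
Total annual cost: 5 + 4 = 9.
No cover costs less than 9.

9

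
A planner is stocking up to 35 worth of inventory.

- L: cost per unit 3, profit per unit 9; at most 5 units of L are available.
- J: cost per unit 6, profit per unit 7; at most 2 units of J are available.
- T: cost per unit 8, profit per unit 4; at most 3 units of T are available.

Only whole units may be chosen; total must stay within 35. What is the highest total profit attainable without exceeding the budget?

5×L, 2×J, and 1×T: cost 35 ≤ 35, profit 5·9 + 2·7 + 1·4 = 63.
5×L and 2×J: cost 27 ≤ 35, profit 5·9 + 2·7 = 59.
Best is 63.

63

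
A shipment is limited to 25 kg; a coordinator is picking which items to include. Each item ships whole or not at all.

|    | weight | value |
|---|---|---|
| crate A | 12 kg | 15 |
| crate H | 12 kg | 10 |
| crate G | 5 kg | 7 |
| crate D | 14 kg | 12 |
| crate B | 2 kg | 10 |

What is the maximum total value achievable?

32

Allowing fractional choices, the relaxed optimum would be about 37.1, but items are indivisible.
crate A + crate G + crate B: weight 12 + 5 + 2 = 19 ≤ 25, value 15 + 7 + 10 = 32.
crate H + crate G + crate B: weight 12 + 5 + 2 = 19 ≤ 25, value 10 + 7 + 10 = 27.
crate G + crate D + crate B: weight 5 + 14 + 2 = 21 ≤ 25, value 7 + 12 + 10 = 29.
Best is crate A, crate G, and crate B with total value 32.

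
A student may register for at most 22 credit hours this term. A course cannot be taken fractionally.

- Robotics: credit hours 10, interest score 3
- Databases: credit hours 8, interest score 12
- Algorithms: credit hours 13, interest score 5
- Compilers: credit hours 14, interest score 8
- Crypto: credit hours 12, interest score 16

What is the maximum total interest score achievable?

28

Allowing fractional choices, the relaxed optimum would be about 29.1, but courses are indivisible.
Databases + Compilers: credit hours 8 + 14 = 22 ≤ 22, interest score 12 + 8 = 20.
Databases + Crypto: credit hours 8 + 12 = 20 ≤ 22, interest score 12 + 16 = 28.
Robotics + Crypto: credit hours 10 + 12 = 22 ≤ 22, interest score 3 + 16 = 19.
Best is Databases and Crypto with total interest score 28.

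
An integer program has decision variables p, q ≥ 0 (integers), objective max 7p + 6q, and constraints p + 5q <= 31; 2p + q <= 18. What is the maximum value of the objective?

Relaxing integrality, the LP optimum is 75.22 at (p,q) = (6.56, 4.89), which is not an integer point.
(p,q)=(7,4): 1·7+5·4=27≤31, 2·7+1·4=18≤18, objective 73.
(p,q)=(6,5): 1·6+5·5=31≤31, 2·6+1·5=17≤18, objective 72.
(p,q)=(7,3): 1·7+5·3=22≤31, 2·7+1·3=17≤18, objective 67.
Maximum is 73 at (p,q)=(7,4).

73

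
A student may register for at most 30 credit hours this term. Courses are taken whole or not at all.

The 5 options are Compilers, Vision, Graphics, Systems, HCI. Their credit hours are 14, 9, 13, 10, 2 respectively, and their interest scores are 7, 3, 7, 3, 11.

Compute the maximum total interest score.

25

This is an integer program with binary decision variables.
Allowing fractional choices, the relaxed optimum would be about 25.3, but courses are indivisible.
Compilers + Graphics + HCI: credit hours 14 + 13 + 2 = 29 ≤ 30, interest score 7 + 7 + 11 = 25.
Vision + Graphics + HCI: credit hours 9 + 13 + 2 = 24 ≤ 30, interest score 3 + 7 + 11 = 21.
Best is Compilers, Graphics, and HCI with total interest score 25.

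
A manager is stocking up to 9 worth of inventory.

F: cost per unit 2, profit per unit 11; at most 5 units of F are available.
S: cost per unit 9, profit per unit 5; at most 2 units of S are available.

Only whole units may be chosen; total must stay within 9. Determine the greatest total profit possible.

44

Take 4×F: cost 8 ≤ 9, profit 4·11 = 44.
No other integer combination yields more.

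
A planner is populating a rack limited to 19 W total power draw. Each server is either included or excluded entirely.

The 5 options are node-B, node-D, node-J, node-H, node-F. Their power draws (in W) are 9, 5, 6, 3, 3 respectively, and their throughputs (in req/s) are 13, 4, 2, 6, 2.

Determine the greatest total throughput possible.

Allowing fractional choices, the relaxed optimum would be about 24.3, but servers are indivisible.
node-B + node-J + node-H: power draw 9 + 6 + 3 = 18 ≤ 19, throughput 13 + 2 + 6 = 21.
node-B + node-H + node-F: power draw 9 + 3 + 3 = 15 ≤ 19, throughput 13 + 6 + 2 = 21.
node-B + node-D + node-H: power draw 9 + 5 + 3 = 17 ≤ 19, throughput 13 + 4 + 6 = 23.
Best is node-B, node-D, and node-H with total throughput 23.

23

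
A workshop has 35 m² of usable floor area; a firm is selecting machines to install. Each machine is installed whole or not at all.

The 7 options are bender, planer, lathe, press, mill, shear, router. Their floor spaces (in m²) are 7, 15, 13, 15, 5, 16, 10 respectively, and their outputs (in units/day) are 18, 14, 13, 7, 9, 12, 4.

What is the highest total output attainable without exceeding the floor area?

45

Treat it as a binary knapsack problem.
Take bender, planer, and lathe: floor space 7 + 15 + 13 = 35 ≤ 35, output 18 + 14 + 13 = 45.
No other feasible combination does better.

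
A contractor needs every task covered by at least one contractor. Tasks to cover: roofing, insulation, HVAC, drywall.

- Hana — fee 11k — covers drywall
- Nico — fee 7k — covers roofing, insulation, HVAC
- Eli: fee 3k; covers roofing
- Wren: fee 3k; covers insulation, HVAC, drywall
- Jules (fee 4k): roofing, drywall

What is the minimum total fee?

6

This is an integer covering problem.
Choose Eli and Wren: together they cover roofing, insulation, HVAC, drywall — every task.
Total fee: 3 + 3 = 6.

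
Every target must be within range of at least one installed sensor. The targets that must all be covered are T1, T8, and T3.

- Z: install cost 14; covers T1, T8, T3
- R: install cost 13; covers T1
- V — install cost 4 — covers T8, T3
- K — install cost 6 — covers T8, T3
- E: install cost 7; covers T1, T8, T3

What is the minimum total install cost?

The greedy cost-per-new-target heuristic would pick V and E for 11, but a cheaper cover exists.
E alone covers T1, T8, T3 — every target.
Total install cost: 7.
No cover costs less than 7.

7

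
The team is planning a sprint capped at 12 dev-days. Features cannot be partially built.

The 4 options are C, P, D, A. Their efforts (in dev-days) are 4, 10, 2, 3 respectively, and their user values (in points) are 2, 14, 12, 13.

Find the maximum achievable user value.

27

P + D: effort 10 + 2 = 12 ≤ 12, user value 14 + 12 = 26.
C + D + A: effort 4 + 2 + 3 = 9 ≤ 12, user value 2 + 12 + 13 = 27.
Best is C, D, and A with total user value 27.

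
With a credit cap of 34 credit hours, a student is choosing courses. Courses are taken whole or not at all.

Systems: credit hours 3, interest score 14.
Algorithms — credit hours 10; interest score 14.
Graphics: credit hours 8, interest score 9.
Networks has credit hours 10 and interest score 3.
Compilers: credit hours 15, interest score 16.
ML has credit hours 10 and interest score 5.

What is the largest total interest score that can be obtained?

Take Systems, Algorithms, and Compilers: credit hours 3 + 10 + 15 = 28 ≤ 34, interest score 14 + 14 + 16 = 44.
No other feasible combination does better.

44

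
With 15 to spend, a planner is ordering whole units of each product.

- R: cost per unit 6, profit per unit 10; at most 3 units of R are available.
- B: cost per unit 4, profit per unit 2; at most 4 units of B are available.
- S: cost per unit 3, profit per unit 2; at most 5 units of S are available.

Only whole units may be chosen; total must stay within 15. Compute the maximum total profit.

22

Take 2×R and 1×S: cost 15 ≤ 15, profit 2·10 + 1·2 = 22.
No other integer combination yields more.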